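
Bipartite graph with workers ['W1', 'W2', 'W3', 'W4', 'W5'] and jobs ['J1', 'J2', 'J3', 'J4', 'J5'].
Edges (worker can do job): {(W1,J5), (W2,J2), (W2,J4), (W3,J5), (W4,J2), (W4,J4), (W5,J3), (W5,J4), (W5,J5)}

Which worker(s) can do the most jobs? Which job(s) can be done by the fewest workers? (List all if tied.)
Most versatile: W5 (3 jobs); Least covered: J1 (0 workers)

Worker degrees (jobs they can do): W1:1, W2:2, W3:1, W4:2, W5:3
Job degrees (workers who can do it): J1:0, J2:2, J3:1, J4:3, J5:3

Maximum worker degree is 3, achieved by: W5
Minimum job degree is 0, achieved by: J1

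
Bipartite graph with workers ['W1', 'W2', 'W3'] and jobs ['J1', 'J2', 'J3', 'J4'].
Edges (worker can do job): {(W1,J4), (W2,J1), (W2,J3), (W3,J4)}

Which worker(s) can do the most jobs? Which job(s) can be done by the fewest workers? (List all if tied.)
Most versatile: W2 (2 jobs); Least covered: J2 (0 workers)

Worker degrees (jobs they can do): W1:1, W2:2, W3:1
Job degrees (workers who can do it): J1:1, J2:0, J3:1, J4:2

Maximum worker degree is 2, achieved by: W2
Minimum job degree is 0, achieved by: J2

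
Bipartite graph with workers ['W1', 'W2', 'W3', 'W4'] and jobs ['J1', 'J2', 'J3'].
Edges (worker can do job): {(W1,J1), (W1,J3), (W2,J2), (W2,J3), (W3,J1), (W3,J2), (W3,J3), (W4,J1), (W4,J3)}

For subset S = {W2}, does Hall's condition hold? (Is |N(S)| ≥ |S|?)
Yes: |N(S)| = 2, |S| = 1

Subset S = {W2}
Neighbors N(S) = {J2, J3}

|N(S)| = 2, |S| = 1
Hall's condition: |N(S)| ≥ |S| is satisfied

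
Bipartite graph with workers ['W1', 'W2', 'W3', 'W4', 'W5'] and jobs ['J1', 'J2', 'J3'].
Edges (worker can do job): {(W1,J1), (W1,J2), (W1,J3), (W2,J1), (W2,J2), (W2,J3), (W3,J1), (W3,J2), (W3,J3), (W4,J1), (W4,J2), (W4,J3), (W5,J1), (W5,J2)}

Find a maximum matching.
Matching: {(W3,J2), (W4,J3), (W5,J1)}

Maximum matching (size 3):
  W3 → J2
  W4 → J3
  W5 → J1

Each worker is assigned to at most one job, and each job to at most one worker.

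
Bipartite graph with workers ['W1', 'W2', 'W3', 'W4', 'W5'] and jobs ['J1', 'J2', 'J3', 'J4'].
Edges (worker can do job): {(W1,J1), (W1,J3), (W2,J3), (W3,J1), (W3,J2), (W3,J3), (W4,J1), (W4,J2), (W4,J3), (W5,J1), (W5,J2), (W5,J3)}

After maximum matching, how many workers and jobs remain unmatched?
Unmatched: 2 workers, 1 jobs

Maximum matching size: 3
Workers: 5 total, 3 matched, 2 unmatched
Jobs: 4 total, 3 matched, 1 unmatched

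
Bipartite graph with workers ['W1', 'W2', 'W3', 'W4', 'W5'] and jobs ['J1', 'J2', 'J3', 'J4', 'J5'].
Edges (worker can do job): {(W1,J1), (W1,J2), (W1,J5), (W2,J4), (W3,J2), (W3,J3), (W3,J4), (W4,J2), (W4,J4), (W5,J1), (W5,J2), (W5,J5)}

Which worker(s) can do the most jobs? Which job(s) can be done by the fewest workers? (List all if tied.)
Most versatile: W1, W3, W5 (3 jobs); Least covered: J3 (1 workers)

Worker degrees (jobs they can do): W1:3, W2:1, W3:3, W4:2, W5:3
Job degrees (workers who can do it): J1:2, J2:4, J3:1, J4:3, J5:2

Maximum worker degree is 3, achieved by: W1, W3, W5
Minimum job degree is 1, achieved by: J3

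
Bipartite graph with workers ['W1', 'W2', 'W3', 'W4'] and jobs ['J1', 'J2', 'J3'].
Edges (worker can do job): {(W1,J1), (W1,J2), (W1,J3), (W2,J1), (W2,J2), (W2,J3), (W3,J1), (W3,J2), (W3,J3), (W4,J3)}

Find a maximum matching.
Matching: {(W1,J2), (W3,J1), (W4,J3)}

Maximum matching (size 3):
  W1 → J2
  W3 → J1
  W4 → J3

Each worker is assigned to at most one job, and each job to at most one worker.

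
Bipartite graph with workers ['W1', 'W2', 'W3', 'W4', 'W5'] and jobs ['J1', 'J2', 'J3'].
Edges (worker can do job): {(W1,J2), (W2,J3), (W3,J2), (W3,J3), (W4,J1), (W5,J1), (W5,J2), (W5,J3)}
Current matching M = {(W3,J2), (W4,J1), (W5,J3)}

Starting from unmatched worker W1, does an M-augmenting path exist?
No augmenting path from W1

Alternating search from W1 reaches jobs: {J1, J2, J3}.
Every reachable job is already matched in M, and following those matched edges back to workers exposes no further unvisited jobs.
No M-augmenting path from W1 exists.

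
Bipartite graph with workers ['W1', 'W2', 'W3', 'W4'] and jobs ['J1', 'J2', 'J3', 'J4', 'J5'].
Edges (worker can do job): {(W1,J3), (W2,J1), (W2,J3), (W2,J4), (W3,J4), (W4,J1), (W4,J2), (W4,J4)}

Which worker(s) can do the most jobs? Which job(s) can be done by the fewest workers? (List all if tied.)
Most versatile: W2, W4 (3 jobs); Least covered: J5 (0 workers)

Worker degrees (jobs they can do): W1:1, W2:3, W3:1, W4:3
Job degrees (workers who can do it): J1:2, J2:1, J3:2, J4:3, J5:0

Maximum worker degree is 3, achieved by: W2, W4
Minimum job degree is 0, achieved by: J5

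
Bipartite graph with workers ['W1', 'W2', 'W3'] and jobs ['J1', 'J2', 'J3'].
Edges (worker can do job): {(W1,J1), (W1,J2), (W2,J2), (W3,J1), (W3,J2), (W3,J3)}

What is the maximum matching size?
Maximum matching size = 3

Maximum matching: {(W1,J1), (W2,J2), (W3,J3)}
Size: 3

This assigns 3 workers to 3 distinct jobs.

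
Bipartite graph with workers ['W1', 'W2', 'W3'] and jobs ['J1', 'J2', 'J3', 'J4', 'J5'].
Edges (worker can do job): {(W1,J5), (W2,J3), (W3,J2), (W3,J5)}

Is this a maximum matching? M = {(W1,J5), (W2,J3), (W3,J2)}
Yes, size 3 is maximum

Proposed matching has size 3.
Maximum matching size for this graph: 3.

This is a maximum matching.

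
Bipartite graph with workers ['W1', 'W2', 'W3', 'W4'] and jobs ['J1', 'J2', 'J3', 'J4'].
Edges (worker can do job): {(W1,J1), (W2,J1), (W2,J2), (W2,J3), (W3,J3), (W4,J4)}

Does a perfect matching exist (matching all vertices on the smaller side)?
Yes, perfect matching exists (size 4)

Perfect matching: {(W1,J1), (W2,J2), (W3,J3), (W4,J4)}
All 4 vertices on the smaller side are matched.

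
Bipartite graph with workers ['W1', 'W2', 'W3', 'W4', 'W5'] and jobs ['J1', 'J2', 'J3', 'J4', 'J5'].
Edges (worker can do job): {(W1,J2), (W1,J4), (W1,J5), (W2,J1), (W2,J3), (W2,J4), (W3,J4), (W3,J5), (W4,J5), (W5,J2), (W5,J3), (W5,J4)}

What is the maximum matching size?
Maximum matching size = 5

Maximum matching: {(W1,J2), (W2,J1), (W3,J4), (W4,J5), (W5,J3)}
Size: 5

This assigns 5 workers to 5 distinct jobs.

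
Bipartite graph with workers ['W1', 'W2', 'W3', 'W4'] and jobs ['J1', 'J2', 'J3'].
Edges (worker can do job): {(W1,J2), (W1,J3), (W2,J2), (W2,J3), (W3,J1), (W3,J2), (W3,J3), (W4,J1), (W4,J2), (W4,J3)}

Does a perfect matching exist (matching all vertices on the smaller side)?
Yes, perfect matching exists (size 3)

Perfect matching: {(W1,J3), (W3,J2), (W4,J1)}
All 3 vertices on the smaller side are matched.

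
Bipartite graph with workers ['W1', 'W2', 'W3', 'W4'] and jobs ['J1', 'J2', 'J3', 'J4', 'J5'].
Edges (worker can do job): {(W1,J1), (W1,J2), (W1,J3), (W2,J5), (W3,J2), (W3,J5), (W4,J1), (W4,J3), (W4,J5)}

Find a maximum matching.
Matching: {(W1,J1), (W2,J5), (W3,J2), (W4,J3)}

Maximum matching (size 4):
  W1 → J1
  W2 → J5
  W3 → J2
  W4 → J3

Each worker is assigned to at most one job, and each job to at most one worker.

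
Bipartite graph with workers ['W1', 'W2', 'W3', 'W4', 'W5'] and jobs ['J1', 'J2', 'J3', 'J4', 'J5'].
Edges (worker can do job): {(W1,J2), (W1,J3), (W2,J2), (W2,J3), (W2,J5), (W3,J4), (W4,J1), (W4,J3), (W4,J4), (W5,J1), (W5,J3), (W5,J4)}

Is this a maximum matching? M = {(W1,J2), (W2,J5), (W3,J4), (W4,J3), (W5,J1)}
Yes, size 5 is maximum

Proposed matching has size 5.
Maximum matching size for this graph: 5.

This is a maximum matching.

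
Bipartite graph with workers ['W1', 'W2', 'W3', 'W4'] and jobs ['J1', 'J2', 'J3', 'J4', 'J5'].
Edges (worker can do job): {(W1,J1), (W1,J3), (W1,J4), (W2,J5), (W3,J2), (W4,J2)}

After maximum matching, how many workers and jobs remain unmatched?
Unmatched: 1 workers, 2 jobs

Maximum matching size: 3
Workers: 4 total, 3 matched, 1 unmatched
Jobs: 5 total, 3 matched, 2 unmatched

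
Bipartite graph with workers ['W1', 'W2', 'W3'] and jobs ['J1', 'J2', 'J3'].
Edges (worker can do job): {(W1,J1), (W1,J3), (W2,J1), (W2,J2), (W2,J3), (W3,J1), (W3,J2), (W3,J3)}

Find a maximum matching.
Matching: {(W1,J1), (W2,J2), (W3,J3)}

Maximum matching (size 3):
  W1 → J1
  W2 → J2
  W3 → J3

Each worker is assigned to at most one job, and each job to at most one worker.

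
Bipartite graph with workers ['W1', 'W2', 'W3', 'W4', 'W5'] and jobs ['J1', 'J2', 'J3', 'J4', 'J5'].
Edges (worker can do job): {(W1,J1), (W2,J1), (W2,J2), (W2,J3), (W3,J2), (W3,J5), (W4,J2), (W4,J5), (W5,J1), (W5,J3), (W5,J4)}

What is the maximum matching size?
Maximum matching size = 5

Maximum matching: {(W1,J1), (W2,J3), (W3,J5), (W4,J2), (W5,J4)}
Size: 5

This assigns 5 workers to 5 distinct jobs.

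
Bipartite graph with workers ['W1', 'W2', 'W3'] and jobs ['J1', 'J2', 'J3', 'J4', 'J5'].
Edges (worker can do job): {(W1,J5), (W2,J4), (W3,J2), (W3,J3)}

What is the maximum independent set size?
Maximum independent set = 5

By König's theorem:
- Min vertex cover = Max matching = 3
- Max independent set = Total vertices - Min vertex cover
- Max independent set = 8 - 3 = 5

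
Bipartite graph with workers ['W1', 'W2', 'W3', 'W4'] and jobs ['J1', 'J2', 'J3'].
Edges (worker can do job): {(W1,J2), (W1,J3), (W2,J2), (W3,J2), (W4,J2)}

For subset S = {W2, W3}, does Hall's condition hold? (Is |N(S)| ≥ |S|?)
No: |N(S)| = 1, |S| = 2

Subset S = {W2, W3}
Neighbors N(S) = {J2}

|N(S)| = 1, |S| = 2
Hall's condition: |N(S)| ≥ |S| is NOT satisfied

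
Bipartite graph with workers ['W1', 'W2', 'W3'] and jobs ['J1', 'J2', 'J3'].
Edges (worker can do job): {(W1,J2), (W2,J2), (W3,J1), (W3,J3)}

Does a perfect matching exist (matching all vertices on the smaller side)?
No, maximum matching has size 2 < 3

Maximum matching has size 2, need 3 for perfect matching.
Unmatched workers: ['W2']
Unmatched jobs: ['J1']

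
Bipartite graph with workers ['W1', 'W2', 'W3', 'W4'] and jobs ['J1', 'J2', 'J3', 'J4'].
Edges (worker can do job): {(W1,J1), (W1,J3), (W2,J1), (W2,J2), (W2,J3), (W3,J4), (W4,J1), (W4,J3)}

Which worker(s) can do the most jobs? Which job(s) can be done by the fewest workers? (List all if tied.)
Most versatile: W2 (3 jobs); Least covered: J2, J4 (1 workers)

Worker degrees (jobs they can do): W1:2, W2:3, W3:1, W4:2
Job degrees (workers who can do it): J1:3, J2:1, J3:3, J4:1

Maximum worker degree is 3, achieved by: W2
Minimum job degree is 1, achieved by: J2, J4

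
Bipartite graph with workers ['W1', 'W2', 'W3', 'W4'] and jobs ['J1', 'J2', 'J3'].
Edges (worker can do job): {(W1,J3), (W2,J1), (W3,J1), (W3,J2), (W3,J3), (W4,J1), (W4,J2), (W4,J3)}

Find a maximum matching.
Matching: {(W2,J1), (W3,J3), (W4,J2)}

Maximum matching (size 3):
  W2 → J1
  W3 → J3
  W4 → J2

Each worker is assigned to at most one job, and each job to at most one worker.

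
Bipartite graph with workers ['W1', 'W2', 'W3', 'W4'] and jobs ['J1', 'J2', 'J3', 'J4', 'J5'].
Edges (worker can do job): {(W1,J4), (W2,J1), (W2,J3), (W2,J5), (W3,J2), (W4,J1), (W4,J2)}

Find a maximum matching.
Matching: {(W1,J4), (W2,J3), (W3,J2), (W4,J1)}

Maximum matching (size 4):
  W1 → J4
  W2 → J3
  W3 → J2
  W4 → J1

Each worker is assigned to at most one job, and each job to at most one worker.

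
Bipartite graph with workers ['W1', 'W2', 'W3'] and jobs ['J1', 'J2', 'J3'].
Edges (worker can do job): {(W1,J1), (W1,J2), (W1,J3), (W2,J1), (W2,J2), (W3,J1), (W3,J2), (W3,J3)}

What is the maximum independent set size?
Maximum independent set = 3

By König's theorem:
- Min vertex cover = Max matching = 3
- Max independent set = Total vertices - Min vertex cover
- Max independent set = 6 - 3 = 3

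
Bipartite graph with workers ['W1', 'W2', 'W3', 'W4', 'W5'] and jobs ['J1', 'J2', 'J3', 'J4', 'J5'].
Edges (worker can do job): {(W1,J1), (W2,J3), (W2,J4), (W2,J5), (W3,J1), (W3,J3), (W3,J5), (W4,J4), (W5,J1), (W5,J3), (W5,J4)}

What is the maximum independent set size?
Maximum independent set = 6

By König's theorem:
- Min vertex cover = Max matching = 4
- Max independent set = Total vertices - Min vertex cover
- Max independent set = 10 - 4 = 6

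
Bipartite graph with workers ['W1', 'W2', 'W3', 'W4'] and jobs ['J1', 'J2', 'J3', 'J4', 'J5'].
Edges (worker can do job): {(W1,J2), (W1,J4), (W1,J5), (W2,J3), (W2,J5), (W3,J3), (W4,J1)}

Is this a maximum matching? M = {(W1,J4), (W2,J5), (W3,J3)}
No, size 3 is not maximum

Proposed matching has size 3.
Maximum matching size for this graph: 4.

This is NOT maximum - can be improved to size 4.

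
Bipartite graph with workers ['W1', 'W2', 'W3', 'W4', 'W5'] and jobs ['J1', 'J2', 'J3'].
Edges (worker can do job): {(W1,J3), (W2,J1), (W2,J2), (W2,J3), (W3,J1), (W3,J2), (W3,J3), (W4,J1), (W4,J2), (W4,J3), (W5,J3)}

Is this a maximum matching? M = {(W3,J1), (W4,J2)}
No, size 2 is not maximum

Proposed matching has size 2.
Maximum matching size for this graph: 3.

This is NOT maximum - can be improved to size 3.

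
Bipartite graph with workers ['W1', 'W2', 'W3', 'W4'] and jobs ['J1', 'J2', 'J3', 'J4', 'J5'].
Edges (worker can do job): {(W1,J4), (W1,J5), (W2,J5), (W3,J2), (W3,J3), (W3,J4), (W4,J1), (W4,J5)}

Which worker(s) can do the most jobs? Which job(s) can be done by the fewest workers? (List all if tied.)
Most versatile: W3 (3 jobs); Least covered: J1, J2, J3 (1 workers)

Worker degrees (jobs they can do): W1:2, W2:1, W3:3, W4:2
Job degrees (workers who can do it): J1:1, J2:1, J3:1, J4:2, J5:3

Maximum worker degree is 3, achieved by: W3
Minimum job degree is 1, achieved by: J1, J2, J3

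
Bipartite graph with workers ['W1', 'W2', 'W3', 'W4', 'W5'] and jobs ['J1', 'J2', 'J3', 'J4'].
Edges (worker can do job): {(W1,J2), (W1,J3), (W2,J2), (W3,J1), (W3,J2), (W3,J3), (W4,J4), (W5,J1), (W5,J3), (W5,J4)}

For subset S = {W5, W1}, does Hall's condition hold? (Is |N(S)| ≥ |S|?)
Yes: |N(S)| = 4, |S| = 2

Subset S = {W5, W1}
Neighbors N(S) = {J1, J2, J3, J4}

|N(S)| = 4, |S| = 2
Hall's condition: |N(S)| ≥ |S| is satisfied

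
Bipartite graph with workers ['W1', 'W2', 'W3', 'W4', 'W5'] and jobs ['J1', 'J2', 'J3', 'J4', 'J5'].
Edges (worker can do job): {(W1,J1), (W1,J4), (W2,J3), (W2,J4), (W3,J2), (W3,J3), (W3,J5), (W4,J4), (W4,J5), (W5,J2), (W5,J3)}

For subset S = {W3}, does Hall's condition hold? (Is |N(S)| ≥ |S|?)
Yes: |N(S)| = 3, |S| = 1

Subset S = {W3}
Neighbors N(S) = {J2, J3, J5}

|N(S)| = 3, |S| = 1
Hall's condition: |N(S)| ≥ |S| is satisfied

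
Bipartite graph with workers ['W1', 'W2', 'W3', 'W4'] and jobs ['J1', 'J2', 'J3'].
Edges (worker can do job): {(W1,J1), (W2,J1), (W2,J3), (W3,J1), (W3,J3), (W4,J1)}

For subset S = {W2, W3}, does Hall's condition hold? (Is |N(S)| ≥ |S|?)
Yes: |N(S)| = 2, |S| = 2

Subset S = {W2, W3}
Neighbors N(S) = {J1, J3}

|N(S)| = 2, |S| = 2
Hall's condition: |N(S)| ≥ |S| is satisfied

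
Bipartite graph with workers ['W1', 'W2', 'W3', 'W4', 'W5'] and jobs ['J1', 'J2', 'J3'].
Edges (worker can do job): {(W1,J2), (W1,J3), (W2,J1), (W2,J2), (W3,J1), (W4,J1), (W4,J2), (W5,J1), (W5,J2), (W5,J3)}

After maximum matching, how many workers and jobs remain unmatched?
Unmatched: 2 workers, 0 jobs

Maximum matching size: 3
Workers: 5 total, 3 matched, 2 unmatched
Jobs: 3 total, 3 matched, 0 unmatched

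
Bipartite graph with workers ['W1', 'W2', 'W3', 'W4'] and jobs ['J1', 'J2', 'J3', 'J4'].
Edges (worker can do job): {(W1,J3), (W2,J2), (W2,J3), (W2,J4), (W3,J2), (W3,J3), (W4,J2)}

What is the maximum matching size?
Maximum matching size = 3

Maximum matching: {(W2,J4), (W3,J3), (W4,J2)}
Size: 3

This assigns 3 workers to 3 distinct jobs.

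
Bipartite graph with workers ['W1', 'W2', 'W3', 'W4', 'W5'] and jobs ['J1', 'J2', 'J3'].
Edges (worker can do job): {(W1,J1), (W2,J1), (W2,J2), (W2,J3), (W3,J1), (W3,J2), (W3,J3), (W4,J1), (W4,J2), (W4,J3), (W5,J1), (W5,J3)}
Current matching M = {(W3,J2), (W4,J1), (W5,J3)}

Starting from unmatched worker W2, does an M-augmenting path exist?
No augmenting path from W2

Alternating search from W2 reaches jobs: {J1, J2, J3}.
Every reachable job is already matched in M, and following those matched edges back to workers exposes no further unvisited jobs.
No M-augmenting path from W2 exists.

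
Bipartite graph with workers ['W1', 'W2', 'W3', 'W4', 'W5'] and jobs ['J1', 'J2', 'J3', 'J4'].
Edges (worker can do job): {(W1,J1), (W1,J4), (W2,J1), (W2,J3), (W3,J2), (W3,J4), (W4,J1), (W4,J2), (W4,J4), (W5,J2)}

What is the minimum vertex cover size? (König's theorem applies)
Minimum vertex cover size = 4

By König's theorem: in bipartite graphs,
min vertex cover = max matching = 4

Maximum matching has size 4, so minimum vertex cover also has size 4.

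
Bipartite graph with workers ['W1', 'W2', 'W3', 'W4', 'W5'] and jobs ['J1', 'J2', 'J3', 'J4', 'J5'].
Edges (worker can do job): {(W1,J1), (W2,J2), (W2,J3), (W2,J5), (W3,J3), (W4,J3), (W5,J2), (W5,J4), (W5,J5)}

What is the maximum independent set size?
Maximum independent set = 6

By König's theorem:
- Min vertex cover = Max matching = 4
- Max independent set = Total vertices - Min vertex cover
- Max independent set = 10 - 4 = 6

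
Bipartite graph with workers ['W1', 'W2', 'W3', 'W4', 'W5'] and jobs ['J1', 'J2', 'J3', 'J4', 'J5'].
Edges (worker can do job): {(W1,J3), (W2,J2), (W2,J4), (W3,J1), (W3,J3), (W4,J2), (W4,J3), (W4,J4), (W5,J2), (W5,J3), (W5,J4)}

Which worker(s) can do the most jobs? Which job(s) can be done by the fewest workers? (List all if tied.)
Most versatile: W4, W5 (3 jobs); Least covered: J5 (0 workers)

Worker degrees (jobs they can do): W1:1, W2:2, W3:2, W4:3, W5:3
Job degrees (workers who can do it): J1:1, J2:3, J3:4, J4:3, J5:0

Maximum worker degree is 3, achieved by: W4, W5
Minimum job degree is 0, achieved by: J5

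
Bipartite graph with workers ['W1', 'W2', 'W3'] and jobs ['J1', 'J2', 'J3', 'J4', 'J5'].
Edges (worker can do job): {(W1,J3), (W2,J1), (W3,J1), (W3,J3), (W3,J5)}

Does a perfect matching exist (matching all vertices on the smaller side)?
Yes, perfect matching exists (size 3)

Perfect matching: {(W1,J3), (W2,J1), (W3,J5)}
All 3 vertices on the smaller side are matched.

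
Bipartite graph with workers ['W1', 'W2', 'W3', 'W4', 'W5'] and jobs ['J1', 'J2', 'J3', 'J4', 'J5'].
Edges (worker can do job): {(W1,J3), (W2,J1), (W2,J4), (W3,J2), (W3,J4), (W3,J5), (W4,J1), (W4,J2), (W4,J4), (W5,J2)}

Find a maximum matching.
Matching: {(W1,J3), (W2,J4), (W3,J5), (W4,J1), (W5,J2)}

Maximum matching (size 5):
  W1 → J3
  W2 → J4
  W3 → J5
  W4 → J1
  W5 → J2

Each worker is assigned to at most one job, and each job to at most one worker.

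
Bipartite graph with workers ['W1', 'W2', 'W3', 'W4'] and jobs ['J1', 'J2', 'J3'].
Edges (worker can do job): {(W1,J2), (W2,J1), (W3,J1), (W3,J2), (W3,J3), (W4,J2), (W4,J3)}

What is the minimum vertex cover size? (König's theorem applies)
Minimum vertex cover size = 3

By König's theorem: in bipartite graphs,
min vertex cover = max matching = 3

Maximum matching has size 3, so minimum vertex cover also has size 3.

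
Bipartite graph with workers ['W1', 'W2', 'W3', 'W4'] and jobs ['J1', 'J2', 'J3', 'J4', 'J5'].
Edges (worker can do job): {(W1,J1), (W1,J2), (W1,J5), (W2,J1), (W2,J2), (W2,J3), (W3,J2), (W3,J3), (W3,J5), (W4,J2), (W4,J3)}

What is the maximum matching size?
Maximum matching size = 4

Maximum matching: {(W1,J2), (W2,J1), (W3,J5), (W4,J3)}
Size: 4

This assigns 4 workers to 4 distinct jobs.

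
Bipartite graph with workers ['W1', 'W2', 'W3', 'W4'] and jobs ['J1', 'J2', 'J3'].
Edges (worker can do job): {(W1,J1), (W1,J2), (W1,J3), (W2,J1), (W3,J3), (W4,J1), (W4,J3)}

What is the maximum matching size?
Maximum matching size = 3

Maximum matching: {(W1,J2), (W2,J1), (W4,J3)}
Size: 3

This assigns 3 workers to 3 distinct jobs.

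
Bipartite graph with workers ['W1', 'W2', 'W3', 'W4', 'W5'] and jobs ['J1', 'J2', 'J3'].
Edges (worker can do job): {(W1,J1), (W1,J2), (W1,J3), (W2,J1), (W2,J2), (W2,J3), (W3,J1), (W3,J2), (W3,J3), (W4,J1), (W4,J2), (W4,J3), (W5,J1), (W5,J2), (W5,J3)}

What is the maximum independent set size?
Maximum independent set = 5

By König's theorem:
- Min vertex cover = Max matching = 3
- Max independent set = Total vertices - Min vertex cover
- Max independent set = 8 - 3 = 5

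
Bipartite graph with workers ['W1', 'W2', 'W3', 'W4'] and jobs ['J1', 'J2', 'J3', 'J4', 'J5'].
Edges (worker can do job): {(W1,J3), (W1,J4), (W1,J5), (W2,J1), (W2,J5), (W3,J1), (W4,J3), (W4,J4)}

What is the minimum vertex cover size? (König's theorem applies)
Minimum vertex cover size = 4

By König's theorem: in bipartite graphs,
min vertex cover = max matching = 4

Maximum matching has size 4, so minimum vertex cover also has size 4.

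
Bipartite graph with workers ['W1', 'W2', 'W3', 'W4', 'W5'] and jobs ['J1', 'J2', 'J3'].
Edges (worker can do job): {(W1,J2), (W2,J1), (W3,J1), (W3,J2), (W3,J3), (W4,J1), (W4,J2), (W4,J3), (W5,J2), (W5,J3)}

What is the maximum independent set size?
Maximum independent set = 5

By König's theorem:
- Min vertex cover = Max matching = 3
- Max independent set = Total vertices - Min vertex cover
- Max independent set = 8 - 3 = 5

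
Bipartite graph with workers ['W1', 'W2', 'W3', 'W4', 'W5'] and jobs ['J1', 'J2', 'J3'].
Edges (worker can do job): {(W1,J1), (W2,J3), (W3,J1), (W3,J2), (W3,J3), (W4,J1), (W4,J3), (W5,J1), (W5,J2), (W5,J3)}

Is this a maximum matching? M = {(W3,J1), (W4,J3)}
No, size 2 is not maximum

Proposed matching has size 2.
Maximum matching size for this graph: 3.

This is NOT maximum - can be improved to size 3.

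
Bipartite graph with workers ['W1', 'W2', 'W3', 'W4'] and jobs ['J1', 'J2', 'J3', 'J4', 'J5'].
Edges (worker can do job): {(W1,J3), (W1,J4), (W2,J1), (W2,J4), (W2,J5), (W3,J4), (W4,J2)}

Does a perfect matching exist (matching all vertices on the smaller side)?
Yes, perfect matching exists (size 4)

Perfect matching: {(W1,J3), (W2,J5), (W3,J4), (W4,J2)}
All 4 vertices on the smaller side are matched.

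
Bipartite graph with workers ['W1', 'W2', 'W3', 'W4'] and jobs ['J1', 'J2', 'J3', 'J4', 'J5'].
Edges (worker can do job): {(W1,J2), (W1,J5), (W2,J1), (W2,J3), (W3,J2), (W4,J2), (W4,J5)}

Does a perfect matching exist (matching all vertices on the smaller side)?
No, maximum matching has size 3 < 4

Maximum matching has size 3, need 4 for perfect matching.
Unmatched workers: ['W1']
Unmatched jobs: ['J1', 'J4']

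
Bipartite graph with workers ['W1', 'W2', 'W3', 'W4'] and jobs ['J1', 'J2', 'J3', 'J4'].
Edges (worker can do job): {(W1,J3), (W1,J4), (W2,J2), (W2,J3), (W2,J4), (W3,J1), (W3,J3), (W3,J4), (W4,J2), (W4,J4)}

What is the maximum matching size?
Maximum matching size = 4

Maximum matching: {(W1,J3), (W2,J4), (W3,J1), (W4,J2)}
Size: 4

This assigns 4 workers to 4 distinct jobs.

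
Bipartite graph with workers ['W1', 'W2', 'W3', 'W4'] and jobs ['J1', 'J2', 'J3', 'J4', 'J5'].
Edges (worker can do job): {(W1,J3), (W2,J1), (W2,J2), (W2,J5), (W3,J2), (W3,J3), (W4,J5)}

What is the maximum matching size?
Maximum matching size = 4

Maximum matching: {(W1,J3), (W2,J1), (W3,J2), (W4,J5)}
Size: 4

This assigns 4 workers to 4 distinct jobs.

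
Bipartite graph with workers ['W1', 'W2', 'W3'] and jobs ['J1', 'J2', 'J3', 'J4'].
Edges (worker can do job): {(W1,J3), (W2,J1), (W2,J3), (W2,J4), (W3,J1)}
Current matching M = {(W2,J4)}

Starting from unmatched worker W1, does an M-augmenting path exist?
Yes: W1 → J3

An M-augmenting path alternates non-matching / matching edges, starting and ending at unmatched vertices.
Path: W1 → J3
(J3 is unmatched in M, so the path is augmenting.)
Flipping edges along this path would increase |M| from 1 to 2.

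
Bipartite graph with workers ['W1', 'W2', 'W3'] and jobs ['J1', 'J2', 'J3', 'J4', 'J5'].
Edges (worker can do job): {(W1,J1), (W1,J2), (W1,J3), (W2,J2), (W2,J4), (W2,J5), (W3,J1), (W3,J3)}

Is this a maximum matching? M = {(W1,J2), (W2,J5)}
No, size 2 is not maximum

Proposed matching has size 2.
Maximum matching size for this graph: 3.

This is NOT maximum - can be improved to size 3.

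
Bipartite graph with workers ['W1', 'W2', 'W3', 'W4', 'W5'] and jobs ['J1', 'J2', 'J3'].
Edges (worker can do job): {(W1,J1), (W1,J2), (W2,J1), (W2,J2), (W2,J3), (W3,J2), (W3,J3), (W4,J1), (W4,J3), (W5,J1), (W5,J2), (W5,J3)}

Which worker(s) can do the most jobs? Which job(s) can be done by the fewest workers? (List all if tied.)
Most versatile: W2, W5 (3 jobs); Least covered: J1, J2, J3 (4 workers)

Worker degrees (jobs they can do): W1:2, W2:3, W3:2, W4:2, W5:3
Job degrees (workers who can do it): J1:4, J2:4, J3:4

Maximum worker degree is 3, achieved by: W2, W5
Minimum job degree is 4, achieved by: J1, J2, J3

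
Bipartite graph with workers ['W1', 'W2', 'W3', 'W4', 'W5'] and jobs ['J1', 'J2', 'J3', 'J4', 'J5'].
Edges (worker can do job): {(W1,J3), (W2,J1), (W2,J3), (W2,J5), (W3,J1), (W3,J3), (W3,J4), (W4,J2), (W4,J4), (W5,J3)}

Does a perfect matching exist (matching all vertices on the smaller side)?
No, maximum matching has size 4 < 5

Maximum matching has size 4, need 5 for perfect matching.
Unmatched workers: ['W1']
Unmatched jobs: ['J1']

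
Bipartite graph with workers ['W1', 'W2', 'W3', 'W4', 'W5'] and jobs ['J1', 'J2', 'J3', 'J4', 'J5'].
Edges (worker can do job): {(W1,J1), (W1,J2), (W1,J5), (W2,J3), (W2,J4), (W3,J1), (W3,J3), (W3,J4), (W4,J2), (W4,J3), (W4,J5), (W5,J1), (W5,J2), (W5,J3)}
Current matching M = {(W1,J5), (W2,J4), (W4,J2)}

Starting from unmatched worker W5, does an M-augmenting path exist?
Yes: W5 → J3

An M-augmenting path alternates non-matching / matching edges, starting and ending at unmatched vertices.
Path: W5 → J3
(J3 is unmatched in M, so the path is augmenting.)
Flipping edges along this path would increase |M| from 3 to 4.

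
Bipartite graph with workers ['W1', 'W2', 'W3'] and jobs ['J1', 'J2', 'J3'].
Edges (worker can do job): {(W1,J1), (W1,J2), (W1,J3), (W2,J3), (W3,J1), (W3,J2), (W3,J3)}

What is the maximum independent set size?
Maximum independent set = 3

By König's theorem:
- Min vertex cover = Max matching = 3
- Max independent set = Total vertices - Min vertex cover
- Max independent set = 6 - 3 = 3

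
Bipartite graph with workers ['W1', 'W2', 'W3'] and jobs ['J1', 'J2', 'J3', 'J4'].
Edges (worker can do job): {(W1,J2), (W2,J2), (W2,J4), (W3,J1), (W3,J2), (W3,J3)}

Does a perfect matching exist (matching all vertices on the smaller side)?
Yes, perfect matching exists (size 3)

Perfect matching: {(W1,J2), (W2,J4), (W3,J1)}
All 3 vertices on the smaller side are matched.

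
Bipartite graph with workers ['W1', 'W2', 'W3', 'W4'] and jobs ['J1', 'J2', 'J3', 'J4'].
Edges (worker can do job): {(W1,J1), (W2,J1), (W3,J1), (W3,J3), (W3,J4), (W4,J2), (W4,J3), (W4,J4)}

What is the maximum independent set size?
Maximum independent set = 5

By König's theorem:
- Min vertex cover = Max matching = 3
- Max independent set = Total vertices - Min vertex cover
- Max independent set = 8 - 3 = 5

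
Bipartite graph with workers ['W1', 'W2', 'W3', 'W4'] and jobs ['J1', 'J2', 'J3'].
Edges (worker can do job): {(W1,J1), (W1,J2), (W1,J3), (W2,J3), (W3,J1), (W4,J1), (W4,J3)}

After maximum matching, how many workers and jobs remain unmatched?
Unmatched: 1 workers, 0 jobs

Maximum matching size: 3
Workers: 4 total, 3 matched, 1 unmatched
Jobs: 3 total, 3 matched, 0 unmatched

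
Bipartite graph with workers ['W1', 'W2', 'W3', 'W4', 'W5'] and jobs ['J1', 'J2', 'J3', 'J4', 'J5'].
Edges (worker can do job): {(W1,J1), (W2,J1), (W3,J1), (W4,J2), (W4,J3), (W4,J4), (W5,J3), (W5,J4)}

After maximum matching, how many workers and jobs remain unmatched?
Unmatched: 2 workers, 2 jobs

Maximum matching size: 3
Workers: 5 total, 3 matched, 2 unmatched
Jobs: 5 total, 3 matched, 2 unmatched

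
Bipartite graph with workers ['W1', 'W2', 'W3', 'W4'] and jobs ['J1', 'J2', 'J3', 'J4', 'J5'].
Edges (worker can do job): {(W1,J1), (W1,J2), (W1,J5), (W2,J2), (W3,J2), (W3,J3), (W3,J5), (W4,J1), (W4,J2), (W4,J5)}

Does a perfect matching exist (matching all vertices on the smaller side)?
Yes, perfect matching exists (size 4)

Perfect matching: {(W1,J1), (W2,J2), (W3,J3), (W4,J5)}
All 4 vertices on the smaller side are matched.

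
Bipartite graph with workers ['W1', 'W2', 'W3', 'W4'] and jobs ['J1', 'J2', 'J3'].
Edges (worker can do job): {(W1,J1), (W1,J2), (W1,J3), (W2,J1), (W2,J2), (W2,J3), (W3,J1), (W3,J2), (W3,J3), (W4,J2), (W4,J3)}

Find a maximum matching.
Matching: {(W1,J2), (W3,J1), (W4,J3)}

Maximum matching (size 3):
  W1 → J2
  W3 → J1
  W4 → J3

Each worker is assigned to at most one job, and each job to at most one worker.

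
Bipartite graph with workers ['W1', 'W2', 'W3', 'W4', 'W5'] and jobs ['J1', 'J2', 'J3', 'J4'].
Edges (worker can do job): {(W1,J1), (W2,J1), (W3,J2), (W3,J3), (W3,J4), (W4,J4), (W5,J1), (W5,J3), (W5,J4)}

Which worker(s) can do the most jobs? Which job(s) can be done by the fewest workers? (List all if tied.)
Most versatile: W3, W5 (3 jobs); Least covered: J2 (1 workers)

Worker degrees (jobs they can do): W1:1, W2:1, W3:3, W4:1, W5:3
Job degrees (workers who can do it): J1:3, J2:1, J3:2, J4:3

Maximum worker degree is 3, achieved by: W3, W5
Minimum job degree is 1, achieved by: J2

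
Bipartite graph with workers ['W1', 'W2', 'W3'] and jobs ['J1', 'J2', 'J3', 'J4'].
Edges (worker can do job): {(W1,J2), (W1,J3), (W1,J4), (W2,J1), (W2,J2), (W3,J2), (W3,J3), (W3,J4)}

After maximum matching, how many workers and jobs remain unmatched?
Unmatched: 0 workers, 1 jobs

Maximum matching size: 3
Workers: 3 total, 3 matched, 0 unmatched
Jobs: 4 total, 3 matched, 1 unmatched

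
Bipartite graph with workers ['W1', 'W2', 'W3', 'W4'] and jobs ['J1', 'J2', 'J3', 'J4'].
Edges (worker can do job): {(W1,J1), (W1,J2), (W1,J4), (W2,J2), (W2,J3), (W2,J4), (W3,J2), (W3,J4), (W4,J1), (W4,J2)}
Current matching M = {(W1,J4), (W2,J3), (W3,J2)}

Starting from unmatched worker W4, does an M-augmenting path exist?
Yes: W4 → J1

An M-augmenting path alternates non-matching / matching edges, starting and ending at unmatched vertices.
Path: W4 → J1
(J1 is unmatched in M, so the path is augmenting.)
Flipping edges along this path would increase |M| from 3 to 4.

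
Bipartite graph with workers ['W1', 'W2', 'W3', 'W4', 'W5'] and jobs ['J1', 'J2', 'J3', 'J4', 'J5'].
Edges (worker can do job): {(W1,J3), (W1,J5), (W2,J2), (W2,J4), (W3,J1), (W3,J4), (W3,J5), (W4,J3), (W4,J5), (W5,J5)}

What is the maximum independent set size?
Maximum independent set = 6

By König's theorem:
- Min vertex cover = Max matching = 4
- Max independent set = Total vertices - Min vertex cover
- Max independent set = 10 - 4 = 6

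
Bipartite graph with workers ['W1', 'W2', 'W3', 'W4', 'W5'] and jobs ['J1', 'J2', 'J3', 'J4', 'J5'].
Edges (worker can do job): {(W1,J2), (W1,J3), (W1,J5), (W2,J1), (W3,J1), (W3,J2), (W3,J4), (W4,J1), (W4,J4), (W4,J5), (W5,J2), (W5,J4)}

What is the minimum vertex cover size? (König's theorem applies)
Minimum vertex cover size = 5

By König's theorem: in bipartite graphs,
min vertex cover = max matching = 5

Maximum matching has size 5, so minimum vertex cover also has size 5.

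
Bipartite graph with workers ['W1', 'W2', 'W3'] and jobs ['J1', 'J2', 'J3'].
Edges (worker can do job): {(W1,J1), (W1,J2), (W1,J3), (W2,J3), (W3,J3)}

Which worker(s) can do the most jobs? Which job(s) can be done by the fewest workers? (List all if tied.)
Most versatile: W1 (3 jobs); Least covered: J1, J2 (1 workers)

Worker degrees (jobs they can do): W1:3, W2:1, W3:1
Job degrees (workers who can do it): J1:1, J2:1, J3:3

Maximum worker degree is 3, achieved by: W1
Minimum job degree is 1, achieved by: J1, J2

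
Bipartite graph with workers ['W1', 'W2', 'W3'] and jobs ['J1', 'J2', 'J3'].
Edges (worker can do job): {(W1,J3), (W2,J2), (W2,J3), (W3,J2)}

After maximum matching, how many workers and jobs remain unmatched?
Unmatched: 1 workers, 1 jobs

Maximum matching size: 2
Workers: 3 total, 2 matched, 1 unmatched
Jobs: 3 total, 2 matched, 1 unmatched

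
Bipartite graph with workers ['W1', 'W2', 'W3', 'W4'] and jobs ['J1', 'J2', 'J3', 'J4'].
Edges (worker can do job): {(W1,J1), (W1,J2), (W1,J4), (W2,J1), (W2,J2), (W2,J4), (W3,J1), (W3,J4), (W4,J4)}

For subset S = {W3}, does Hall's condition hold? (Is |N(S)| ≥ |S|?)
Yes: |N(S)| = 2, |S| = 1

Subset S = {W3}
Neighbors N(S) = {J1, J4}

|N(S)| = 2, |S| = 1
Hall's condition: |N(S)| ≥ |S| is satisfied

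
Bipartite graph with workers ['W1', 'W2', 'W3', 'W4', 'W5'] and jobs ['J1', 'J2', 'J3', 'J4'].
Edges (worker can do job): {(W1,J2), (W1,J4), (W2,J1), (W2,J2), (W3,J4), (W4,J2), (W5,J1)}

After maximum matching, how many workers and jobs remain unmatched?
Unmatched: 2 workers, 1 jobs

Maximum matching size: 3
Workers: 5 total, 3 matched, 2 unmatched
Jobs: 4 total, 3 matched, 1 unmatched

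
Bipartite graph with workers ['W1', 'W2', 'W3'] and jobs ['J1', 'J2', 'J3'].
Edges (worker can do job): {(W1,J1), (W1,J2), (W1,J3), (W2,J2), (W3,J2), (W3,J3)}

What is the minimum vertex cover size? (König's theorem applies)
Minimum vertex cover size = 3

By König's theorem: in bipartite graphs,
min vertex cover = max matching = 3

Maximum matching has size 3, so minimum vertex cover also has size 3.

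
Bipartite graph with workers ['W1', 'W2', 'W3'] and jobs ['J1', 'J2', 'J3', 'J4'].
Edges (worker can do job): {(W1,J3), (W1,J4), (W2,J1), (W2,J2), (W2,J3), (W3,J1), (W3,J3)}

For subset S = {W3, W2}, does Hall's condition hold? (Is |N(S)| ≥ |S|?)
Yes: |N(S)| = 3, |S| = 2

Subset S = {W3, W2}
Neighbors N(S) = {J1, J2, J3}

|N(S)| = 3, |S| = 2
Hall's condition: |N(S)| ≥ |S| is satisfied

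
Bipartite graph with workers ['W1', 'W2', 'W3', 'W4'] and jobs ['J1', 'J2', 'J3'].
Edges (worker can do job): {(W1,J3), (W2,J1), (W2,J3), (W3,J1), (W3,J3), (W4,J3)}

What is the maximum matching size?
Maximum matching size = 2

Maximum matching: {(W3,J1), (W4,J3)}
Size: 2

This assigns 2 workers to 2 distinct jobs.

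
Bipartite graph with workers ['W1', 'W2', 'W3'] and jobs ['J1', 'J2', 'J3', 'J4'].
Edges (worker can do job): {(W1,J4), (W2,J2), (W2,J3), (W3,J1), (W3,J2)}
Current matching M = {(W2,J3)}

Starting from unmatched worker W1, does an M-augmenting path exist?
Yes: W1 → J4

An M-augmenting path alternates non-matching / matching edges, starting and ending at unmatched vertices.
Path: W1 → J4
(J4 is unmatched in M, so the path is augmenting.)
Flipping edges along this path would increase |M| from 1 to 2.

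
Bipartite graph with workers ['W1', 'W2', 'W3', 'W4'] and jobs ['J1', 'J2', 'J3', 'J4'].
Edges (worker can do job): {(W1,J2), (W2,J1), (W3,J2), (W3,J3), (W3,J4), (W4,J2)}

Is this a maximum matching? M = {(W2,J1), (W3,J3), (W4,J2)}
Yes, size 3 is maximum

Proposed matching has size 3.
Maximum matching size for this graph: 3.

This is a maximum matching.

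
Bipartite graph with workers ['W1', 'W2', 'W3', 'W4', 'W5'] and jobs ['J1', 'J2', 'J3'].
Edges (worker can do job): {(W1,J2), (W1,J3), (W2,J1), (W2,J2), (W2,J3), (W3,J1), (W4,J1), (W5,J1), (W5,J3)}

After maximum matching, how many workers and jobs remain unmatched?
Unmatched: 2 workers, 0 jobs

Maximum matching size: 3
Workers: 5 total, 3 matched, 2 unmatched
Jobs: 3 total, 3 matched, 0 unmatched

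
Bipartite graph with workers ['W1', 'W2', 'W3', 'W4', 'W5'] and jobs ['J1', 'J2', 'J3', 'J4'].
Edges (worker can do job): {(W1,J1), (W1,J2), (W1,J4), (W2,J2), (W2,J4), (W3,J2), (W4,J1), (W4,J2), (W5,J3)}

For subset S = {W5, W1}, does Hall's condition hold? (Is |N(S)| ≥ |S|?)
Yes: |N(S)| = 4, |S| = 2

Subset S = {W5, W1}
Neighbors N(S) = {J1, J2, J3, J4}

|N(S)| = 4, |S| = 2
Hall's condition: |N(S)| ≥ |S| is satisfied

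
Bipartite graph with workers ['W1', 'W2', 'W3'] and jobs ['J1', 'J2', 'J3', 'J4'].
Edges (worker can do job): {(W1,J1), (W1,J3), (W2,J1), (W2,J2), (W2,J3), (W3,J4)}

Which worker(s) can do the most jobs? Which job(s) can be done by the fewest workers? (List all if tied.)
Most versatile: W2 (3 jobs); Least covered: J2, J4 (1 workers)

Worker degrees (jobs they can do): W1:2, W2:3, W3:1
Job degrees (workers who can do it): J1:2, J2:1, J3:2, J4:1

Maximum worker degree is 3, achieved by: W2
Minimum job degree is 1, achieved by: J2, J4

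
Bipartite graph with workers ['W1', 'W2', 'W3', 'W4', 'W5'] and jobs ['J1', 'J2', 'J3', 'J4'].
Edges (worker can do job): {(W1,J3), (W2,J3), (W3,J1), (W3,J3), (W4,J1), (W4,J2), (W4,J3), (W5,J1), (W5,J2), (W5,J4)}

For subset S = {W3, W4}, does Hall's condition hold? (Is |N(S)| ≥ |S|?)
Yes: |N(S)| = 3, |S| = 2

Subset S = {W3, W4}
Neighbors N(S) = {J1, J2, J3}

|N(S)| = 3, |S| = 2
Hall's condition: |N(S)| ≥ |S| is satisfied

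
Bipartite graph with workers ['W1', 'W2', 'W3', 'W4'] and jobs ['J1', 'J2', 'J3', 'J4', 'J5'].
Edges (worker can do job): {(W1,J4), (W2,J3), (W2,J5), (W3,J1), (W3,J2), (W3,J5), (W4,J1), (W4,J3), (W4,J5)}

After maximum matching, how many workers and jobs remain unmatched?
Unmatched: 0 workers, 1 jobs

Maximum matching size: 4
Workers: 4 total, 4 matched, 0 unmatched
Jobs: 5 total, 4 matched, 1 unmatched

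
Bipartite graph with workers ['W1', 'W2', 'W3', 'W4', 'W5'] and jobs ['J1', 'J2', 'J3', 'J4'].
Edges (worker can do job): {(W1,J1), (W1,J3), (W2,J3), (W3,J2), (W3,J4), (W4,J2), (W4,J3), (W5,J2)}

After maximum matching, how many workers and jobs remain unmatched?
Unmatched: 1 workers, 0 jobs

Maximum matching size: 4
Workers: 5 total, 4 matched, 1 unmatched
Jobs: 4 total, 4 matched, 0 unmatched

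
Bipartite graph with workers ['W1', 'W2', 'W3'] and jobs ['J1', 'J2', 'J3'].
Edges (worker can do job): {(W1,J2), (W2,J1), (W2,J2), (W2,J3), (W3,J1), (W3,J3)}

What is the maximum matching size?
Maximum matching size = 3

Maximum matching: {(W1,J2), (W2,J3), (W3,J1)}
Size: 3

This assigns 3 workers to 3 distinct jobs.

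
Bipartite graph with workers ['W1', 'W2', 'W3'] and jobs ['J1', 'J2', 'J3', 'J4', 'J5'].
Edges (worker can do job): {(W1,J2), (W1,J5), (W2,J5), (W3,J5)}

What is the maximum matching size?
Maximum matching size = 2

Maximum matching: {(W1,J2), (W3,J5)}
Size: 2

This assigns 2 workers to 2 distinct jobs.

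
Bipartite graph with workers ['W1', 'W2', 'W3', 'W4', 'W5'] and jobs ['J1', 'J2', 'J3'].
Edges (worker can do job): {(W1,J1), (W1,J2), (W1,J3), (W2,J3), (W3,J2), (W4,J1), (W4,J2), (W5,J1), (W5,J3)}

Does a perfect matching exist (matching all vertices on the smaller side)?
Yes, perfect matching exists (size 3)

Perfect matching: {(W3,J2), (W4,J1), (W5,J3)}
All 3 vertices on the smaller side are matched.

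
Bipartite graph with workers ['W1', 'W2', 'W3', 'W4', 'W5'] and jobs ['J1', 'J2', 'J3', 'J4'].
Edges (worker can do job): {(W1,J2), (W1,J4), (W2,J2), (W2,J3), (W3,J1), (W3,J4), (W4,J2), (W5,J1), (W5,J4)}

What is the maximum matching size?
Maximum matching size = 4

Maximum matching: {(W2,J3), (W3,J1), (W4,J2), (W5,J4)}
Size: 4

This assigns 4 workers to 4 distinct jobs.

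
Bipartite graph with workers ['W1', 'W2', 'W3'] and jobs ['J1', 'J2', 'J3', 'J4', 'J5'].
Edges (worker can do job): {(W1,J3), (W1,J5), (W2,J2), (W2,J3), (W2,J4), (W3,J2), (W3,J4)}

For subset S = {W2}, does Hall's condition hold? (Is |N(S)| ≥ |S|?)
Yes: |N(S)| = 3, |S| = 1

Subset S = {W2}
Neighbors N(S) = {J2, J3, J4}

|N(S)| = 3, |S| = 1
Hall's condition: |N(S)| ≥ |S| is satisfied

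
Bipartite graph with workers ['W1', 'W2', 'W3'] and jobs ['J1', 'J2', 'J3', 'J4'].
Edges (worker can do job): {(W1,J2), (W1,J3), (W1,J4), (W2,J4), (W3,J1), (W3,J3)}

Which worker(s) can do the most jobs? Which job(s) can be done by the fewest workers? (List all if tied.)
Most versatile: W1 (3 jobs); Least covered: J1, J2 (1 workers)

Worker degrees (jobs they can do): W1:3, W2:1, W3:2
Job degrees (workers who can do it): J1:1, J2:1, J3:2, J4:2

Maximum worker degree is 3, achieved by: W1
Minimum job degree is 1, achieved by: J1, J2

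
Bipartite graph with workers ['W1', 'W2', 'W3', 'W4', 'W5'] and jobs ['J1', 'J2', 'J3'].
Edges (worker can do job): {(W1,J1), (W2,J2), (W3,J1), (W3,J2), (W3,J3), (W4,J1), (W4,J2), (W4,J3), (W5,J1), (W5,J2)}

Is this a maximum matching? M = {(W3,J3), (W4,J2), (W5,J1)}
Yes, size 3 is maximum

Proposed matching has size 3.
Maximum matching size for this graph: 3.

This is a maximum matching.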